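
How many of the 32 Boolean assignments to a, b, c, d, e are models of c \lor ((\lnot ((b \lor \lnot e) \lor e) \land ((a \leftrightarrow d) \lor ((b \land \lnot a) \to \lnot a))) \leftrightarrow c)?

Initial set: {(c \lor ((\lnot ((b \lor \lnot e) \lor e) \land ((a \leftrightarrow d) \lor ((b \land \lnot a) \to \lnot a))) \leftrightarrow c))}.
(c \lor ((\lnot ((b \lor \lnot e) \lor e) \land ((a \leftrightarrow d) \lor ((b \land \lnot a) \to \lnot a))) \leftrightarrow c)): β-rule — branch into c  //  ((\lnot ((b \lor \lnot e) \lor e) \land ((a \leftrightarrow d) \lor ((b \land \lnot a) \to \lnot a))) \leftrightarrow c).
  branch 1 (add c):
    ○ open, literals {c=true}.
  branch 2 (add ((\lnot ((b \lor \lnot e) \lor e) \land ((a \leftrightarrow d) \lor ((b \land \lnot a) \to \lnot a))) \leftrightarrow c)):
    ((\lnot ((b \lor \lnot e) \lor e) \land ((a \leftrightarrow d) \lor ((b \land \lnot a) \to \lnot a))) \leftrightarrow c): β-rule — branch into (\lnot ((b \lor \lnot e) \lor e) \land ((a \leftrightarrow d) \lor ((b \land \lnot a) \to \lnot a))), c  //  \lnot (\lnot ((b \lor \lnot e) \lor e) \land ((a \leftrightarrow d) \lor ((b \land \lnot a) \to \lnot a))), \lnot c.
      branch 2.1 (add (\lnot ((b \lor \lnot e) \lor e) \land ((a \leftrightarrow d) \lor ((b \land \lnot a) \to \lnot a))), c):
        (\lnot ((b \lor \lnot e) \lor e) \land ((a \leftrightarrow d) \lor ((b \land \lnot a) \to \lnot a))): α-rule — add \lnot ((b \lor \lnot e) \lor e), ((a \leftrightarrow d) \lor ((b \land \lnot a) \to \lnot a)).
        \lnot ((b \lor \lnot e) \lor e): α-rule — add \lnot (b \lor \lnot e), \lnot e.
        \lnot (b \lor \lnot e): α-rule — add \lnot b, \lnot \lnot e.
        × closes — contains both e and \lnot e.
      branch 2.2 (add \lnot (\lnot ((b \lor \lnot e) \lor e) \land ((a \leftrightarrow d) \lor ((b \land \lnot a) \to \lnot a))), \lnot c):
        \lnot (\lnot ((b \lor \lnot e) \lor e) \land ((a \leftrightarrow d) \lor ((b \land \lnot a) \to \lnot a))): β-rule — branch into \lnot \lnot ((b \lor \lnot e) \lor e)  //  \lnot ((a \leftrightarrow d) \lor ((b \land \lnot a) \to \lnot a)).
          branch 2.2.1 (add \lnot \lnot ((b \lor \lnot e) \lor e)):
            \lnot \lnot ((b \lor \lnot e) \lor e): β-rule — branch into (b \lor \lnot e)  //  e.
              branch 2.2.1.1 (add (b \lor \lnot e)):
                (b \lor \lnot e): β-rule — branch into b  //  \lnot e.
                  branch 2.2.1.1.1 (add b):
                    ○ open, literals {b=true, c=false}.
                  branch 2.2.1.1.2 (add \lnot e):
                    ○ open, literals {c=false, e=false}.
              branch 2.2.1.2 (add e):
                ○ open, literals {c=false, e=true}.
          branch 2.2.2 (add \lnot ((a \leftrightarrow d) \lor ((b \land \lnot a) \to \lnot a))):
            \lnot ((a \leftrightarrow d) \lor ((b \land \lnot a) \to \lnot a)): α-rule — add \lnot (a \leftrightarrow d), \lnot ((b \land \lnot a) \to \lnot a).
            \lnot ((b \land \lnot a) \to \lnot a): α-rule — add (b \land \lnot a), \lnot \lnot a.
            (b \land \lnot a): α-rule — add b, \lnot a.
            × closes — contains both a and \lnot a.
2 branches closed, 4 open.
Each open branch fixes some atoms; the unmentioned ones are free. Counting distinct full assignments: branch {c=true} (a, b, d, e) contributes 16 new; branch {b=true, c=false} (a, d, e) contributes 8 new; branch {c=false, e=false} (a, b, d) contributes 4 new; branch {c=false, e=true} (a, b, d) contributes 4 new. Total: 32.

32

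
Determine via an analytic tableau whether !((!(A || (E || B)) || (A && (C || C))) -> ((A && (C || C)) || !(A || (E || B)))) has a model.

Unsatisfiable

Initial set: {!((!(A || (E || B)) || (A && (C || C))) -> ((A && (C || C)) || !(A || (E || B))))}.
!((!(A || (E || B)) || (A && (C || C))) -> ((A && (C || C)) || !(A || (E || B)))): α-rule — add (!(A || (E || B)) || (A && (C || C))), !((A && (C || C)) || !(A || (E || B))).
!((A && (C || C)) || !(A || (E || B))): α-rule — add !(A && (C || C)), !!(A || (E || B)).
(!(A || (E || B)) || (A && (C || C))): β-rule — branch into !(A || (E || B))  //  (A && (C || C)).
  branch 1 (add !(A || (E || B))):
    !(A || (E || B)): α-rule — add !A, !(E || B).
    !(E || B): α-rule — add !E, !B.
    !(A && (C || C)): β-rule — branch into !A  //  !(C || C).
      branch 1.1 (add !A):
        !!(A || (E || B)): β-rule — branch into A  //  (E || B).
          branch 1.1.1 (add A):
            × closes — contains both A and !A.
          branch 1.1.2 (add (E || B)):
            (E || B): β-rule — branch into E  //  B.
              branch 1.1.2.1 (add E):
                × closes — contains both E and !E.
              branch 1.1.2.2 (add B):
                × closes — contains both B and !B.
      branch 1.2 (add !(C || C)):
        !(C || C): α-rule — add !C, !C.
        !!(A || (E || B)): β-rule — branch into A  //  (E || B).
          branch 1.2.1 (add A):
            × closes — contains both A and !A.
          branch 1.2.2 (add (E || B)):
            (E || B): β-rule — branch into E  //  B.
              branch 1.2.2.1 (add E):
                × closes — contains both E and !E.
              branch 1.2.2.2 (add B):
                × closes — contains both B and !B.
  branch 2 (add (A && (C || C))):
    (A && (C || C)): α-rule — add A, (C || C).
    !(A && (C || C)): β-rule — branch into !A  //  !(C || C).
      branch 2.1 (add !A):
        × closes — contains both A and !A.
      branch 2.2 (add !(C || C)):
        !(C || C): α-rule — add !C, !C.
        !!(A || (E || B)): β-rule — branch into A  //  (E || B).
          branch 2.2.1 (add A):
            (C || C): β-rule — branch into C  //  C.
              branch 2.2.1.1 (add C):
                × closes — contains both C and !C.
              branch 2.2.1.2 (add C):
                × closes — contains both C and !C.
          branch 2.2.2 (add (E || B)):
            (C || C): β-rule — branch into C  //  C.
              branch 2.2.2.1 (add C):
                × closes — contains both C and !C.
              branch 2.2.2.2 (add C):
                × closes — contains both C and !C.
All 11 branches close.
Every branch closed; the formula is unsatisfiable.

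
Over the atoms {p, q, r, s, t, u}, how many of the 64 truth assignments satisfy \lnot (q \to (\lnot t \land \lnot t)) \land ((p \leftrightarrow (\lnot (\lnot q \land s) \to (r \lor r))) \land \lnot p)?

4

Initial set: {(\lnot (q \to (\lnot t \land \lnot t)) \land ((p \leftrightarrow (\lnot (\lnot q \land s) \to (r \lor r))) \land \lnot p))}.
(\lnot (q \to (\lnot t \land \lnot t)) \land ((p \leftrightarrow (\lnot (\lnot q \land s) \to (r \lor r))) \land \lnot p)): α-rule — add \lnot (q \to (\lnot t \land \lnot t)), ((p \leftrightarrow (\lnot (\lnot q \land s) \to (r \lor r))) \land \lnot p).
\lnot (q \to (\lnot t \land \lnot t)): α-rule — add q, \lnot (\lnot t \land \lnot t).
((p \leftrightarrow (\lnot (\lnot q \land s) \to (r \lor r))) \land \lnot p): α-rule — add (p \leftrightarrow (\lnot (\lnot q \land s) \to (r \lor r))), \lnot p.
\lnot (\lnot t \land \lnot t): β-rule — branch into \lnot \lnot t  //  \lnot \lnot t.
  branch 1 (add \lnot \lnot t):
    (p \leftrightarrow (\lnot (\lnot q \land s) \to (r \lor r))): β-rule — branch into p, (\lnot (\lnot q \land s) \to (r \lor r))  //  \lnot p, \lnot (\lnot (\lnot q \land s) \to (r \lor r)).
      branch 1.1 (add p, (\lnot (\lnot q \land s) \to (r \lor r))):
        × closes — contains both p and \lnot p.
      branch 1.2 (add \lnot p, \lnot (\lnot (\lnot q \land s) \to (r \lor r))):
        \lnot (\lnot (\lnot q \land s) \to (r \lor r)): α-rule — add \lnot (\lnot q \land s), \lnot (r \lor r).
        \lnot (r \lor r): α-rule — add \lnot r, \lnot r.
        \lnot (\lnot q \land s): β-rule — branch into \lnot \lnot q  //  \lnot s.
          branch 1.2.1 (add \lnot \lnot q):
            ○ open, literals {p=F, q=T, r=F, t=T}.
          branch 1.2.2 (add \lnot s):
            ○ open, literals {p=F, q=T, r=F, s=F, t=T}.
  branch 2 (add \lnot \lnot t):
    (p \leftrightarrow (\lnot (\lnot q \land s) \to (r \lor r))): β-rule — branch into p, (\lnot (\lnot q \land s) \to (r \lor r))  //  \lnot p, \lnot (\lnot (\lnot q \land s) \to (r \lor r)).
      branch 2.1 (add p, (\lnot (\lnot q \land s) \to (r \lor r))):
        × closes — contains both p and \lnot p.
      branch 2.2 (add \lnot p, \lnot (\lnot (\lnot q \land s) \to (r \lor r))):
        \lnot (\lnot (\lnot q \land s) \to (r \lor r)): α-rule — add \lnot (\lnot q \land s), \lnot (r \lor r).
        \lnot (r \lor r): α-rule — add \lnot r, \lnot r.
        \lnot (\lnot q \land s): β-rule — branch into \lnot \lnot q  //  \lnot s.
          branch 2.2.1 (add \lnot \lnot q):
            ○ open, literals {p=F, q=T, r=F, t=T}.
          branch 2.2.2 (add \lnot s):
            ○ open, literals {p=F, q=T, r=F, s=F, t=T}.
2 branches closed, 4 open.
Each open branch fixes some atoms; the unmentioned ones are free. Counting distinct full assignments: branch {p=F, q=T, r=F, t=T} (s, u) contributes 4 new; branch {p=F, q=T, r=F, s=F, t=T} (u) contributes 0 new; branch {p=F, q=T, r=F, t=T} (s, u) contributes 0 new; branch {p=F, q=T, r=F, s=F, t=T} (u) contributes 0 new. Total: 4.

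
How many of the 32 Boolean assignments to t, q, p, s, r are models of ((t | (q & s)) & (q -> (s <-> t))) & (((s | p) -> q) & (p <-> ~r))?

3

Initial set: {(((t | (q & s)) & (q -> (s <-> t))) & (((s | p) -> q) & (p <-> ~r)))}.
(((t | (q & s)) & (q -> (s <-> t))) & (((s | p) -> q) & (p <-> ~r))): α-rule — add ((t | (q & s)) & (q -> (s <-> t))), (((s | p) -> q) & (p <-> ~r)).
((t | (q & s)) & (q -> (s <-> t))): α-rule — add (t | (q & s)), (q -> (s <-> t)).
(((s | p) -> q) & (p <-> ~r)): α-rule — add ((s | p) -> q), (p <-> ~r).
(t | (q & s)): β-rule — branch into t  //  (q & s).
  branch 1 (add t):
    (q -> (s <-> t)): β-rule — branch into ~q  //  (s <-> t).
      branch 1.1 (add ~q):
        ((s | p) -> q): β-rule — branch into ~(s | p)  //  q.
          branch 1.1.1 (add ~(s | p)):
            ~(s | p): α-rule — add ~s, ~p.
            (p <-> ~r): β-rule — branch into p, ~r  //  ~p, ~~r.
              branch 1.1.1.1 (add p, ~r):
                × closes — contains both p and ~p.
              branch 1.1.1.2 (add ~p, ~~r):
                ○ open, literals {p=F, q=F, r=T, s=F, t=T}.
          branch 1.1.2 (add q):
            × closes — contains both q and ~q.
      branch 1.2 (add (s <-> t)):
        ((s | p) -> q): β-rule — branch into ~(s | p)  //  q.
          branch 1.2.1 (add ~(s | p)):
            ~(s | p): α-rule — add ~s, ~p.
            (p <-> ~r): β-rule — branch into p, ~r  //  ~p, ~~r.
              branch 1.2.1.1 (add p, ~r):
                × closes — contains both p and ~p.
              branch 1.2.1.2 (add ~p, ~~r):
                (s <-> t): β-rule — branch into s, t  //  ~s, ~t.
                  branch 1.2.1.2.1 (add s, t):
                    × closes — contains both s and ~s.
                  branch 1.2.1.2.2 (add ~s, ~t):
                    × closes — contains both t and ~t.
          branch 1.2.2 (add q):
            (p <-> ~r): β-rule — branch into p, ~r  //  ~p, ~~r.
              branch 1.2.2.1 (add p, ~r):
                (s <-> t): β-rule — branch into s, t  //  ~s, ~t.
                  branch 1.2.2.1.1 (add s, t):
                    ○ open, literals {p=T, q=T, r=F, s=T, t=T}.
                  branch 1.2.2.1.2 (add ~s, ~t):
                    × closes — contains both t and ~t.
              branch 1.2.2.2 (add ~p, ~~r):
                (s <-> t): β-rule — branch into s, t  //  ~s, ~t.
                  branch 1.2.2.2.1 (add s, t):
                    ○ open, literals {p=F, q=T, r=T, s=T, t=T}.
                  branch 1.2.2.2.2 (add ~s, ~t):
                    × closes — contains both t and ~t.
  branch 2 (add (q & s)):
    (q & s): α-rule — add q, s.
    (q -> (s <-> t)): β-rule — branch into ~q  //  (s <-> t).
      branch 2.1 (add ~q):
        × closes — contains both q and ~q.
      branch 2.2 (add (s <-> t)):
        ((s | p) -> q): β-rule — branch into ~(s | p)  //  q.
          branch 2.2.1 (add ~(s | p)):
            ~(s | p): α-rule — add ~s, ~p.
            × closes — contains both s and ~s.
          branch 2.2.2 (add q):
            (p <-> ~r): β-rule — branch into p, ~r  //  ~p, ~~r.
              branch 2.2.2.1 (add p, ~r):
                (s <-> t): β-rule — branch into s, t  //  ~s, ~t.
                  branch 2.2.2.1.1 (add s, t):
                    ○ open, literals {p=T, q=T, r=F, s=T, t=T}.
                  branch 2.2.2.1.2 (add ~s, ~t):
                    × closes — contains both s and ~s.
              branch 2.2.2.2 (add ~p, ~~r):
                (s <-> t): β-rule — branch into s, t  //  ~s, ~t.
                  branch 2.2.2.2.1 (add s, t):
                    ○ open, literals {p=F, q=T, r=T, s=T, t=T}.
                  branch 2.2.2.2.2 (add ~s, ~t):
                    × closes — contains both s and ~s.
11 branches closed, 5 open.
Each open branch fixes some atoms; the unmentioned ones are free. Counting distinct full assignments: branch {p=F, q=F, r=T, s=F, t=T} (none free) contributes 1 new; branch {p=T, q=T, r=F, s=T, t=T} (none free) contributes 1 new; branch {p=F, q=T, r=T, s=T, t=T} (none free) contributes 1 new; branch {p=T, q=T, r=F, s=T, t=T} (none free) contributes 0 new; branch {p=F, q=T, r=T, s=T, t=T} (none free) contributes 0 new. Total: 3.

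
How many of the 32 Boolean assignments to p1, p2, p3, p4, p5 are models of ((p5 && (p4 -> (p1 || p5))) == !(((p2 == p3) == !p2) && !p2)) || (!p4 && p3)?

20

Initial set: {(((p5 && (p4 -> (p1 || p5))) == !(((p2 == p3) == !p2) && !p2)) || (!p4 && p3))}.
(((p5 && (p4 -> (p1 || p5))) == !(((p2 == p3) == !p2) && !p2)) || (!p4 && p3)): β-rule — branch into ((p5 && (p4 -> (p1 || p5))) == !(((p2 == p3) == !p2) && !p2))  //  (!p4 && p3).
  branch 1 (add ((p5 && (p4 -> (p1 || p5))) == !(((p2 == p3) == !p2) && !p2))):
    ((p5 && (p4 -> (p1 || p5))) == !(((p2 == p3) == !p2) && !p2)): β-rule — branch into (p5 && (p4 -> (p1 || p5))), !(((p2 == p3) == !p2) && !p2)  //  !(p5 && (p4 -> (p1 || p5))), !!(((p2 == p3) == !p2) && !p2).
      branch 1.1 (add (p5 && (p4 -> (p1 || p5))), !(((p2 == p3) == !p2) && !p2)):
        (p5 && (p4 -> (p1 || p5))): α-rule — add p5, (p4 -> (p1 || p5)).
        !(((p2 == p3) == !p2) && !p2): β-rule — branch into !((p2 == p3) == !p2)  //  !!p2.
          branch 1.1.1 (add !((p2 == p3) == !p2)):
            (p4 -> (p1 || p5)): β-rule — branch into !p4  //  (p1 || p5).
              branch 1.1.1.1 (add !p4):
                !((p2 == p3) == !p2): β-rule — branch into (p2 == p3), !!p2  //  !(p2 == p3), !p2.
                  branch 1.1.1.1.1 (add (p2 == p3), !!p2):
                    (p2 == p3): β-rule — branch into p2, p3  //  !p2, !p3.
                      branch 1.1.1.1.1.1 (add p2, p3):
                        ○ open, literals {p2=T, p3=T, p4=F, p5=T}.
                      branch 1.1.1.1.1.2 (add !p2, !p3):
                        × closes — contains both p2 and !p2.
                  branch 1.1.1.1.2 (add !(p2 == p3), !p2):
                    !(p2 == p3): β-rule — branch into p2, !p3  //  !p2, p3.
                      branch 1.1.1.1.2.1 (add p2, !p3):
                        × closes — contains both p2 and !p2.
                      branch 1.1.1.1.2.2 (add !p2, p3):
                        ○ open, literals {p2=F, p3=T, p4=F, p5=T}.
              branch 1.1.1.2 (add (p1 || p5)):
                !((p2 == p3) == !p2): β-rule — branch into (p2 == p3), !!p2  //  !(p2 == p3), !p2.
                  branch 1.1.1.2.1 (add (p2 == p3), !!p2):
                    (p1 || p5): β-rule — branch into p1  //  p5.
                      branch 1.1.1.2.1.1 (add p1):
                        (p2 == p3): β-rule — branch into p2, p3  //  !p2, !p3.
                          branch 1.1.1.2.1.1.1 (add p2, p3):
                            ○ open, literals {p1=T, p2=T, p3=T, p5=T}.
                          branch 1.1.1.2.1.1.2 (add !p2, !p3):
                            × closes — contains both p2 and !p2.
                      branch 1.1.1.2.1.2 (add p5):
                        (p2 == p3): β-rule — branch into p2, p3  //  !p2, !p3.
                          branch 1.1.1.2.1.2.1 (add p2, p3):
                            ○ open, literals {p2=T, p3=T, p5=T}.
                          branch 1.1.1.2.1.2.2 (add !p2, !p3):
                            × closes — contains both p2 and !p2.
                  branch 1.1.1.2.2 (add !(p2 == p3), !p2):
                    (p1 || p5): β-rule — branch into p1  //  p5.
                      branch 1.1.1.2.2.1 (add p1):
                        !(p2 == p3): β-rule — branch into p2, !p3  //  !p2, p3.
                          branch 1.1.1.2.2.1.1 (add p2, !p3):
                            × closes — contains both p2 and !p2.
                          branch 1.1.1.2.2.1.2 (add !p2, p3):
                            ○ open, literals {p1=T, p2=F, p3=T, p5=T}.
                      branch 1.1.1.2.2.2 (add p5):
                        !(p2 == p3): β-rule — branch into p2, !p3  //  !p2, p3.
                          branch 1.1.1.2.2.2.1 (add p2, !p3):
                            × closes — contains both p2 and !p2.
                          branch 1.1.1.2.2.2.2 (add !p2, p3):
                            ○ open, literals {p2=F, p3=T, p5=T}.
          branch 1.1.2 (add !!p2):
            (p4 -> (p1 || p5)): β-rule — branch into !p4  //  (p1 || p5).
              branch 1.1.2.1 (add !p4):
                ○ open, literals {p2=T, p4=F, p5=T}.
              branch 1.1.2.2 (add (p1 || p5)):
                (p1 || p5): β-rule — branch into p1  //  p5.
                  branch 1.1.2.2.1 (add p1):
                    ○ open, literals {p1=T, p2=T, p5=T}.
                  branch 1.1.2.2.2 (add p5):
                    ○ open, literals {p2=T, p5=T}.
      branch 1.2 (add !(p5 && (p4 -> (p1 || p5))), !!(((p2 == p3) == !p2) && !p2)):
        !!(((p2 == p3) == !p2) && !p2): α-rule — add ((p2 == p3) == !p2), !p2.
        !(p5 && (p4 -> (p1 || p5))): β-rule — branch into !p5  //  !(p4 -> (p1 || p5)).
          branch 1.2.1 (add !p5):
            ((p2 == p3) == !p2): β-rule — branch into (p2 == p3), !p2  //  !(p2 == p3), !!p2.
              branch 1.2.1.1 (add (p2 == p3), !p2):
                (p2 == p3): β-rule — branch into p2, p3  //  !p2, !p3.
                  branch 1.2.1.1.1 (add p2, p3):
                    × closes — contains both p2 and !p2.
                  branch 1.2.1.1.2 (add !p2, !p3):
                    ○ open, literals {p2=F, p3=F, p5=F}.
              branch 1.2.1.2 (add !(p2 == p3), !!p2):
                × closes — contains both p2 and !p2.
          branch 1.2.2 (add !(p4 -> (p1 || p5))):
            !(p4 -> (p1 || p5)): α-rule — add p4, !(p1 || p5).
            !(p1 || p5): α-rule — add !p1, !p5.
            ((p2 == p3) == !p2): β-rule — branch into (p2 == p3), !p2  //  !(p2 == p3), !!p2.
              branch 1.2.2.1 (add (p2 == p3), !p2):
                (p2 == p3): β-rule — branch into p2, p3  //  !p2, !p3.
                  branch 1.2.2.1.1 (add p2, p3):
                    × closes — contains both p2 and !p2.
                  branch 1.2.2.1.2 (add !p2, !p3):
                    ○ open, literals {p1=F, p2=F, p3=F, p4=T, p5=F}.
              branch 1.2.2.2 (add !(p2 == p3), !!p2):
                × closes — contains both p2 and !p2.
  branch 2 (add (!p4 && p3)):
    (!p4 && p3): α-rule — add !p4, p3.
    ○ open, literals {p3=T, p4=F}.
10 branches closed, 12 open.
Each open branch fixes some atoms; the unmentioned ones are free. Counting distinct full assignments: branch {p2=T, p3=T, p4=F, p5=T} (p1) contributes 2 new; branch {p2=F, p3=T, p4=F, p5=T} (p1) contributes 2 new; branch {p1=T, p2=T, p3=T, p5=T} (p4) contributes 1 new; branch {p2=T, p3=T, p5=T} (p1, p4) contributes 1 new; branch {p1=T, p2=F, p3=T, p5=T} (p4) contributes 1 new; branch {p2=F, p3=T, p5=T} (p1, p4) contributes 1 new; branch {p2=T, p4=F, p5=T} (p1, p3) contributes 2 new; branch {p1=T, p2=T, p5=T} (p3, p4) contributes 1 new; branch {p2=T, p5=T} (p1, p3, p4) contributes 1 new; branch {p2=F, p3=F, p5=F} (p1, p4) contributes 4 new; branch {p1=F, p2=F, p3=F, p4=T, p5=F} (none free) contributes 0 new; branch {p3=T, p4=F} (p1, p2, p5) contributes 4 new. Total: 20.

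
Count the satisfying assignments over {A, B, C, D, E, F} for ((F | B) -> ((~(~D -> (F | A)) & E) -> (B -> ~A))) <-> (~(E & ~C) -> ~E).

Initial set: {(((F | B) -> ((~(~D -> (F | A)) & E) -> (B -> ~A))) <-> (~(E & ~C) -> ~E))}.
(((F | B) -> ((~(~D -> (F | A)) & E) -> (B -> ~A))) <-> (~(E & ~C) -> ~E)): β-rule — branch into ((F | B) -> ((~(~D -> (F | A)) & E) -> (B -> ~A))), (~(E & ~C) -> ~E)  //  ~((F | B) -> ((~(~D -> (F | A)) & E) -> (B -> ~A))), ~(~(E & ~C) -> ~E).
  branch 1 (add ((F | B) -> ((~(~D -> (F | A)) & E) -> (B -> ~A))), (~(E & ~C) -> ~E)):
    ((F | B) -> ((~(~D -> (F | A)) & E) -> (B -> ~A))): β-rule — branch into ~(F | B)  //  ((~(~D -> (F | A)) & E) -> (B -> ~A)).
      branch 1.1 (add ~(F | B)):
        ~(F | B): α-rule — add ~F, ~B.
        (~(E & ~C) -> ~E): β-rule — branch into ~~(E & ~C)  //  ~E.
          branch 1.1.1 (add ~~(E & ~C)):
            ~~(E & ~C): α-rule — add E, ~C.
            ○ open, literals {B=0, C=0, E=1, F=0}.
          branch 1.1.2 (add ~E):
            ○ open, literals {B=0, E=0, F=0}.
      branch 1.2 (add ((~(~D -> (F | A)) & E) -> (B -> ~A))):
        (~(E & ~C) -> ~E): β-rule — branch into ~~(E & ~C)  //  ~E.
          branch 1.2.1 (add ~~(E & ~C)):
            ~~(E & ~C): α-rule — add E, ~C.
            ((~(~D -> (F | A)) & E) -> (B -> ~A)): β-rule — branch into ~(~(~D -> (F | A)) & E)  //  (B -> ~A).
              branch 1.2.1.1 (add ~(~(~D -> (F | A)) & E)):
                ~(~(~D -> (F | A)) & E): β-rule — branch into ~~(~D -> (F | A))  //  ~E.
                  branch 1.2.1.1.1 (add ~~(~D -> (F | A))):
                    ~~(~D -> (F | A)): β-rule — branch into ~~D  //  (F | A).
                      branch 1.2.1.1.1.1 (add ~~D):
                        ○ open, literals {C=0, D=1, E=1}.
                      branch 1.2.1.1.1.2 (add (F | A)):
                        (F | A): β-rule — branch into F  //  A.
                          branch 1.2.1.1.1.2.1 (add F):
                            ○ open, literals {C=0, E=1, F=1}.
                          branch 1.2.1.1.1.2.2 (add A):
                            ○ open, literals {A=1, C=0, E=1}.
                  branch 1.2.1.1.2 (add ~E):
                    × closes — contains both E and ~E.
              branch 1.2.1.2 (add (B -> ~A)):
                (B -> ~A): β-rule — branch into ~B  //  ~A.
                  branch 1.2.1.2.1 (add ~B):
                    ○ open, literals {B=0, C=0, E=1}.
                  branch 1.2.1.2.2 (add ~A):
                    ○ open, literals {A=0, C=0, E=1}.
          branch 1.2.2 (add ~E):
            ((~(~D -> (F | A)) & E) -> (B -> ~A)): β-rule — branch into ~(~(~D -> (F | A)) & E)  //  (B -> ~A).
              branch 1.2.2.1 (add ~(~(~D -> (F | A)) & E)):
                ~(~(~D -> (F | A)) & E): β-rule — branch into ~~(~D -> (F | A))  //  ~E.
                  branch 1.2.2.1.1 (add ~~(~D -> (F | A))):
                    ~~(~D -> (F | A)): β-rule — branch into ~~D  //  (F | A).
                      branch 1.2.2.1.1.1 (add ~~D):
                        ○ open, literals {D=1, E=0}.
                      branch 1.2.2.1.1.2 (add (F | A)):
                        (F | A): β-rule — branch into F  //  A.
                          branch 1.2.2.1.1.2.1 (add F):
                            ○ open, literals {E=0, F=1}.
                          branch 1.2.2.1.1.2.2 (add A):
                            ○ open, literals {A=1, E=0}.
                  branch 1.2.2.1.2 (add ~E):
                    ○ open, literals {E=0}.
              branch 1.2.2.2 (add (B -> ~A)):
                (B -> ~A): β-rule — branch into ~B  //  ~A.
                  branch 1.2.2.2.1 (add ~B):
                    ○ open, literals {B=0, E=0}.
                  branch 1.2.2.2.2 (add ~A):
                    ○ open, literals {A=0, E=0}.
  branch 2 (add ~((F | B) -> ((~(~D -> (F | A)) & E) -> (B -> ~A))), ~(~(E & ~C) -> ~E)):
    ~((F | B) -> ((~(~D -> (F | A)) & E) -> (B -> ~A))): α-rule — add (F | B), ~((~(~D -> (F | A)) & E) -> (B -> ~A)).
    ~(~(E & ~C) -> ~E): α-rule — add ~(E & ~C), ~~E.
    ~((~(~D -> (F | A)) & E) -> (B -> ~A)): α-rule — add (~(~D -> (F | A)) & E), ~(B -> ~A).
    (~(~D -> (F | A)) & E): α-rule — add ~(~D -> (F | A)), E.
    ~(B -> ~A): α-rule — add B, ~~A.
    ~(~D -> (F | A)): α-rule — add ~D, ~(F | A).
    ~(F | A): α-rule — add ~F, ~A.
    × closes — contains both A and ~A.
2 branches closed, 13 open.
Each open branch fixes some atoms; the unmentioned ones are free. Counting distinct full assignments: branch {B=0, C=0, E=1, F=0} (A, D) contributes 4 new; branch {B=0, E=0, F=0} (A, C, D) contributes 8 new; branch {C=0, D=1, E=1} (A, B, F) contributes 6 new; branch {C=0, E=1, F=1} (A, B, D) contributes 4 new; branch {A=1, C=0, E=1} (B, D, F) contributes 1 new; branch {B=0, C=0, E=1} (A, D, F) contributes 0 new; branch {A=0, C=0, E=1} (B, D, F) contributes 1 new; branch {D=1, E=0} (A, B, C, F) contributes 12 new; branch {E=0, F=1} (A, B, C, D) contributes 8 new; branch {A=1, E=0} (B, C, D, F) contributes 2 new; branch {E=0} (A, B, C, D, F) contributes 2 new; branch {B=0, E=0} (A, C, D, F) contributes 0 new; branch {A=0, E=0} (B, C, D, F) contributes 0 new. Total: 48.

48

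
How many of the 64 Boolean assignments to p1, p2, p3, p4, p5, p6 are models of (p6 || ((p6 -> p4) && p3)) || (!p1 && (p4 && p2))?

Initial set: {((p6 || ((p6 -> p4) && p3)) || (!p1 && (p4 && p2)))}.
((p6 || ((p6 -> p4) && p3)) || (!p1 && (p4 && p2))): β-rule — branch into (p6 || ((p6 -> p4) && p3))  //  (!p1 && (p4 && p2)).
  branch 1 (add (p6 || ((p6 -> p4) && p3))):
    (p6 || ((p6 -> p4) && p3)): β-rule — branch into p6  //  ((p6 -> p4) && p3).
      branch 1.1 (add p6):
        ○ open, literals {p6=T}.
      branch 1.2 (add ((p6 -> p4) && p3)):
        ((p6 -> p4) && p3): α-rule — add (p6 -> p4), p3.
        (p6 -> p4): β-rule — branch into !p6  //  p4.
          branch 1.2.1 (add !p6):
            ○ open, literals {p3=T, p6=F}.
          branch 1.2.2 (add p4):
            ○ open, literals {p3=T, p4=T}.
  branch 2 (add (!p1 && (p4 && p2))):
    (!p1 && (p4 && p2)): α-rule — add !p1, (p4 && p2).
    (p4 && p2): α-rule — add p4, p2.
    ○ open, literals {p1=F, p2=T, p4=T}.
0 branches closed, 4 open.
Each open branch fixes some atoms; the unmentioned ones are free. Counting distinct full assignments: branch {p6=T} (p1, p2, p3, p4, p5) contributes 32 new; branch {p3=T, p6=F} (p1, p2, p4, p5) contributes 16 new; branch {p3=T, p4=T} (p1, p2, p5, p6) contributes 0 new; branch {p1=F, p2=T, p4=T} (p3, p5, p6) contributes 2 new. Total: 50.

50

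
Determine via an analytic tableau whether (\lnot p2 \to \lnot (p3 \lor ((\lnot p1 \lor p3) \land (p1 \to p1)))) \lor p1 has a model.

Initial set: {((\lnot p2 \to \lnot (p3 \lor ((\lnot p1 \lor p3) \land (p1 \to p1)))) \lor p1)}.
((\lnot p2 \to \lnot (p3 \lor ((\lnot p1 \lor p3) \land (p1 \to p1)))) \lor p1): β-rule — branch into (\lnot p2 \to \lnot (p3 \lor ((\lnot p1 \lor p3) \land (p1 \to p1))))  //  p1.
  branch 1 (add (\lnot p2 \to \lnot (p3 \lor ((\lnot p1 \lor p3) \land (p1 \to p1))))):
    (\lnot p2 \to \lnot (p3 \lor ((\lnot p1 \lor p3) \land (p1 \to p1)))): β-rule — branch into \lnot \lnot p2  //  \lnot (p3 \lor ((\lnot p1 \lor p3) \land (p1 \to p1))).
      branch 1.1 (add \lnot \lnot p2):
        ○ open, literals {p2=1}.
      branch 1.2 (add \lnot (p3 \lor ((\lnot p1 \lor p3) \land (p1 \to p1)))):
        \lnot (p3 \lor ((\lnot p1 \lor p3) \land (p1 \to p1))): α-rule — add \lnot p3, \lnot ((\lnot p1 \lor p3) \land (p1 \to p1)).
        \lnot ((\lnot p1 \lor p3) \land (p1 \to p1)): β-rule — branch into \lnot (\lnot p1 \lor p3)  //  \lnot (p1 \to p1).
          branch 1.2.1 (add \lnot (\lnot p1 \lor p3)):
            \lnot (\lnot p1 \lor p3): α-rule — add \lnot \lnot p1, \lnot p3.
            ○ open, literals {p1=1, p3=0}.
          branch 1.2.2 (add \lnot (p1 \to p1)):
            \lnot (p1 \to p1): α-rule — add p1, \lnot p1.
            × closes — contains both p1 and \lnot p1.
  branch 2 (add p1):
    ○ open, literals {p1=1}.
1 branch closed, 3 open.
An open branch gives a satisfying assignment: p2=1.

Satisfiable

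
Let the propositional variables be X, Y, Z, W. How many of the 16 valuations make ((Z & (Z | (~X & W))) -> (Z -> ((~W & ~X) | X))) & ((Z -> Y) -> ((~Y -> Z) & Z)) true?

6

Initial set: {(((Z & (Z | (~X & W))) -> (Z -> ((~W & ~X) | X))) & ((Z -> Y) -> ((~Y -> Z) & Z)))}.
(((Z & (Z | (~X & W))) -> (Z -> ((~W & ~X) | X))) & ((Z -> Y) -> ((~Y -> Z) & Z))): α-rule — add ((Z & (Z | (~X & W))) -> (Z -> ((~W & ~X) | X))), ((Z -> Y) -> ((~Y -> Z) & Z)).
((Z & (Z | (~X & W))) -> (Z -> ((~W & ~X) | X))): β-rule — branch into ~(Z & (Z | (~X & W)))  //  (Z -> ((~W & ~X) | X)).
  branch 1 (add ~(Z & (Z | (~X & W)))):
    ((Z -> Y) -> ((~Y -> Z) & Z)): β-rule — branch into ~(Z -> Y)  //  ((~Y -> Z) & Z).
      branch 1.1 (add ~(Z -> Y)):
        ~(Z -> Y): α-rule — add Z, ~Y.
        ~(Z & (Z | (~X & W))): β-rule — branch into ~Z  //  ~(Z | (~X & W)).
          branch 1.1.1 (add ~Z):
            × closes — contains both Z and ~Z.
          branch 1.1.2 (add ~(Z | (~X & W))):
            ~(Z | (~X & W)): α-rule — add ~Z, ~(~X & W).
            × closes — contains both Z and ~Z.
      branch 1.2 (add ((~Y -> Z) & Z)):
        ((~Y -> Z) & Z): α-rule — add (~Y -> Z), Z.
        ~(Z & (Z | (~X & W))): β-rule — branch into ~Z  //  ~(Z | (~X & W)).
          branch 1.2.1 (add ~Z):
            × closes — contains both Z and ~Z.
          branch 1.2.2 (add ~(Z | (~X & W))):
            ~(Z | (~X & W)): α-rule — add ~Z, ~(~X & W).
            × closes — contains both Z and ~Z.
  branch 2 (add (Z -> ((~W & ~X) | X))):
    ((Z -> Y) -> ((~Y -> Z) & Z)): β-rule — branch into ~(Z -> Y)  //  ((~Y -> Z) & Z).
      branch 2.1 (add ~(Z -> Y)):
        ~(Z -> Y): α-rule — add Z, ~Y.
        (Z -> ((~W & ~X) | X)): β-rule — branch into ~Z  //  ((~W & ~X) | X).
          branch 2.1.1 (add ~Z):
            × closes — contains both Z and ~Z.
          branch 2.1.2 (add ((~W & ~X) | X)):
            ((~W & ~X) | X): β-rule — branch into (~W & ~X)  //  X.
              branch 2.1.2.1 (add (~W & ~X)):
                (~W & ~X): α-rule — add ~W, ~X.
                ○ open, literals {W=0, X=0, Y=0, Z=1}.
              branch 2.1.2.2 (add X):
                ○ open, literals {X=1, Y=0, Z=1}.
      branch 2.2 (add ((~Y -> Z) & Z)):
        ((~Y -> Z) & Z): α-rule — add (~Y -> Z), Z.
        (Z -> ((~W & ~X) | X)): β-rule — branch into ~Z  //  ((~W & ~X) | X).
          branch 2.2.1 (add ~Z):
            × closes — contains both Z and ~Z.
          branch 2.2.2 (add ((~W & ~X) | X)):
            (~Y -> Z): β-rule — branch into ~~Y  //  Z.
              branch 2.2.2.1 (add ~~Y):
                ((~W & ~X) | X): β-rule — branch into (~W & ~X)  //  X.
                  branch 2.2.2.1.1 (add (~W & ~X)):
                    (~W & ~X): α-rule — add ~W, ~X.
                    ○ open, literals {W=0, X=0, Y=1, Z=1}.
                  branch 2.2.2.1.2 (add X):
                    ○ open, literals {X=1, Y=1, Z=1}.
              branch 2.2.2.2 (add Z):
                ((~W & ~X) | X): β-rule — branch into (~W & ~X)  //  X.
                  branch 2.2.2.2.1 (add (~W & ~X)):
                    (~W & ~X): α-rule — add ~W, ~X.
                    ○ open, literals {W=0, X=0, Z=1}.
                  branch 2.2.2.2.2 (add X):
                    ○ open, literals {X=1, Z=1}.
6 branches closed, 6 open.
Each open branch fixes some atoms; the unmentioned ones are free. Counting distinct full assignments: branch {W=0, X=0, Y=0, Z=1} (none free) contributes 1 new; branch {X=1, Y=0, Z=1} (W) contributes 2 new; branch {W=0, X=0, Y=1, Z=1} (none free) contributes 1 new; branch {X=1, Y=1, Z=1} (W) contributes 2 new; branch {W=0, X=0, Z=1} (Y) contributes 0 new; branch {X=1, Z=1} (Y, W) contributes 0 new. Total: 6.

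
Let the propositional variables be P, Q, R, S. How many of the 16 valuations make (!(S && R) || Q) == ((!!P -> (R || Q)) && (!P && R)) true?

4

Initial set: {((!(S && R) || Q) == ((!!P -> (R || Q)) && (!P && R)))}.
((!(S && R) || Q) == ((!!P -> (R || Q)) && (!P && R))): β-rule — branch into (!(S && R) || Q), ((!!P -> (R || Q)) && (!P && R))  //  !(!(S && R) || Q), !((!!P -> (R || Q)) && (!P && R)).
  branch 1 (add (!(S && R) || Q), ((!!P -> (R || Q)) && (!P && R))):
    ((!!P -> (R || Q)) && (!P && R)): α-rule — add (!!P -> (R || Q)), (!P && R).
    (!P && R): α-rule — add !P, R.
    (!(S && R) || Q): β-rule — branch into !(S && R)  //  Q.
      branch 1.1 (add !(S && R)):
        (!!P -> (R || Q)): β-rule — branch into !!!P  //  (R || Q).
          branch 1.1.1 (add !!!P):
            !!!P: drop double negation, giving !P.
            !(S && R): β-rule — branch into !S  //  !R.
              branch 1.1.1.1 (add !S):
                ○ open, literals {P=0, R=1, S=0}.
              branch 1.1.1.2 (add !R):
                × closes — contains both R and !R.
          branch 1.1.2 (add (R || Q)):
            !(S && R): β-rule — branch into !S  //  !R.
              branch 1.1.2.1 (add !S):
                (R || Q): β-rule — branch into R  //  Q.
                  branch 1.1.2.1.1 (add R):
                    ○ open, literals {P=0, R=1, S=0}.
                  branch 1.1.2.1.2 (add Q):
                    ○ open, literals {P=0, Q=1, R=1, S=0}.
              branch 1.1.2.2 (add !R):
                × closes — contains both R and !R.
      branch 1.2 (add Q):
        (!!P -> (R || Q)): β-rule — branch into !!!P  //  (R || Q).
          branch 1.2.1 (add !!!P):
            !!!P: drop double negation, giving !P.
            ○ open, literals {P=0, Q=1, R=1}.
          branch 1.2.2 (add (R || Q)):
            (R || Q): β-rule — branch into R  //  Q.
              branch 1.2.2.1 (add R):
                ○ open, literals {P=0, Q=1, R=1}.
              branch 1.2.2.2 (add Q):
                ○ open, literals {P=0, Q=1, R=1}.
  branch 2 (add !(!(S && R) || Q), !((!!P -> (R || Q)) && (!P && R))):
    !(!(S && R) || Q): α-rule — add !!(S && R), !Q.
    !!(S && R): α-rule — add S, R.
    !((!!P -> (R || Q)) && (!P && R)): β-rule — branch into !(!!P -> (R || Q))  //  !(!P && R).
      branch 2.1 (add !(!!P -> (R || Q))):
        !(!!P -> (R || Q)): α-rule — add !!P, !(R || Q).
        !!P: drop double negation, giving P.
        !(R || Q): α-rule — add !R, !Q.
        × closes — contains both R and !R.
      branch 2.2 (add !(!P && R)):
        !(!P && R): β-rule — branch into !!P  //  !R.
          branch 2.2.1 (add !!P):
            ○ open, literals {P=1, Q=0, R=1, S=1}.
          branch 2.2.2 (add !R):
            × closes — contains both R and !R.
4 branches closed, 7 open.
Each open branch fixes some atoms; the unmentioned ones are free. Counting distinct full assignments: branch {P=0, R=1, S=0} (Q) contributes 2 new; branch {P=0, R=1, S=0} (Q) contributes 0 new; branch {P=0, Q=1, R=1, S=0} (none free) contributes 0 new; branch {P=0, Q=1, R=1} (S) contributes 1 new; branch {P=0, Q=1, R=1} (S) contributes 0 new; branch {P=0, Q=1, R=1} (S) contributes 0 new; branch {P=1, Q=0, R=1, S=1} (none free) contributes 1 new. Total: 4.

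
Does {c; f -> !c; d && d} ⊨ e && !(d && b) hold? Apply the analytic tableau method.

No

Initial set: {c; (f -> !c); (d && d); !(e && !(d && b))}.
(d && d): α-rule — add d, d.
(f -> !c): β-rule — branch into !f  //  !c.
  branch 1 (add !f):
    !(e && !(d && b)): β-rule — branch into !e  //  !!(d && b).
      branch 1.1 (add !e):
        ○ open, literals {c=true, d=true, e=false, f=false}.
      branch 1.2 (add !!(d && b)):
        !!(d && b): α-rule — add d, b.
        ○ open, literals {b=true, c=true, d=true, f=false}.
  branch 2 (add !c):
    × closes — contains both c and !c.
1 branch closed, 2 open.
An open branch gives a countermodel: c=true, d=true, e=false, f=false (unmentioned atoms arbitrary); the premises hold there but the conclusion fails.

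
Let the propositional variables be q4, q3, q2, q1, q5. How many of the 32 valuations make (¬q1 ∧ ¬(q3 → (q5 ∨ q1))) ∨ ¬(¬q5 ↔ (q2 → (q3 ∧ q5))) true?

Initial set: {T ((¬q1 ∧ ¬(q3 → (q5 ∨ q1))) ∨ ¬(¬q5 ↔ (q2 → (q3 ∧ q5))))}.
T ((¬q1 ∧ ¬(q3 → (q5 ∨ q1))) ∨ ¬(¬q5 ↔ (q2 → (q3 ∧ q5)))): β-rule — branch into T (¬q1 ∧ ¬(q3 → (q5 ∨ q1)))  //  T ¬(¬q5 ↔ (q2 → (q3 ∧ q5))).
  branch 1 (add T (¬q1 ∧ ¬(q3 → (q5 ∨ q1)))):
    T (¬q1 ∧ ¬(q3 → (q5 ∨ q1))): α-rule — add T ¬q1, T ¬(q3 → (q5 ∨ q1)).
    T ¬(q3 → (q5 ∨ q1)): α-rule — add T q3, F (q5 ∨ q1).
    F (q5 ∨ q1): α-rule — add F q5, F q1.
    ○ open, literals {q1=0, q3=1, q5=0}.
  branch 2 (add T ¬(¬q5 ↔ (q2 → (q3 ∧ q5)))):
    T ¬(¬q5 ↔ (q2 → (q3 ∧ q5))): β-rule — branch into T ¬q5, F (q2 → (q3 ∧ q5))  //  F ¬q5, T (q2 → (q3 ∧ q5)).
      branch 2.1 (add T ¬q5, F (q2 → (q3 ∧ q5))):
        F (q2 → (q3 ∧ q5)): α-rule — add T q2, F (q3 ∧ q5).
        F (q3 ∧ q5): β-rule — branch into F q3  //  F q5.
          branch 2.1.1 (add F q3):
            ○ open, literals {q2=1, q3=0, q5=0}.
          branch 2.1.2 (add F q5):
            ○ open, literals {q2=1, q5=0}.
      branch 2.2 (add F ¬q5, T (q2 → (q3 ∧ q5))):
        T (q2 → (q3 ∧ q5)): β-rule — branch into F q2  //  T (q3 ∧ q5).
          branch 2.2.1 (add F q2):
            ○ open, literals {q2=0, q5=1}.
          branch 2.2.2 (add T (q3 ∧ q5)):
            T (q3 ∧ q5): α-rule — add T q3, T q5.
            ○ open, literals {q3=1, q5=1}.
0 branches closed, 5 open.
Each open branch fixes some atoms; the unmentioned ones are free. Counting distinct full assignments: branch {q1=0, q3=1, q5=0} (q4, q2) contributes 4 new; branch {q2=1, q3=0, q5=0} (q4, q1) contributes 4 new; branch {q2=1, q5=0} (q4, q3, q1) contributes 2 new; branch {q2=0, q5=1} (q4, q3, q1) contributes 8 new; branch {q3=1, q5=1} (q4, q2, q1) contributes 4 new. Total: 22.

22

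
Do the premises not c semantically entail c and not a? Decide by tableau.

No

Initial set: {not c; not (c and not a)}.
not (c and not a): β-rule — branch into not c  //  not not a.
  branch 1 (add not c):
    ○ open, literals {c=0}.
  branch 2 (add not not a):
    ○ open, literals {a=1, c=0}.
0 branches closed, 2 open.
An open branch gives a countermodel: c=0 (unmentioned atoms arbitrary); the premises hold there but the conclusion fails.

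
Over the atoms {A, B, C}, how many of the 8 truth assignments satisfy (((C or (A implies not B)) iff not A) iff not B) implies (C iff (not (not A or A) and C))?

6

Initial set: {((((C or (A implies not B)) iff not A) iff not B) implies (C iff (not (not A or A) and C)))}.
((((C or (A implies not B)) iff not A) iff not B) implies (C iff (not (not A or A) and C))): β-rule — branch into not (((C or (A implies not B)) iff not A) iff not B)  //  (C iff (not (not A or A) and C)).
  branch 1 (add not (((C or (A implies not B)) iff not A) iff not B)):
    not (((C or (A implies not B)) iff not A) iff not B): β-rule — branch into ((C or (A implies not B)) iff not A), not not B  //  not ((C or (A implies not B)) iff not A), not B.
      branch 1.1 (add ((C or (A implies not B)) iff not A), not not B):
        ((C or (A implies not B)) iff not A): β-rule — branch into (C or (A implies not B)), not A  //  not (C or (A implies not B)), not not A.
          branch 1.1.1 (add (C or (A implies not B)), not A):
            (C or (A implies not B)): β-rule — branch into C  //  (A implies not B).
              branch 1.1.1.1 (add C):
                ○ open, literals {A=false, B=true, C=true}.
              branch 1.1.1.2 (add (A implies not B)):
                (A implies not B): β-rule — branch into not A  //  not B.
                  branch 1.1.1.2.1 (add not A):
                    ○ open, literals {A=false, B=true}.
                  branch 1.1.1.2.2 (add not B):
                    × closes — contains both B and not B.
          branch 1.1.2 (add not (C or (A implies not B)), not not A):
            not (C or (A implies not B)): α-rule — add not C, not (A implies not B).
            not (A implies not B): α-rule — add A, not not B.
            ○ open, literals {A=true, B=true, C=false}.
      branch 1.2 (add not ((C or (A implies not B)) iff not A), not B):
        not ((C or (A implies not B)) iff not A): β-rule — branch into (C or (A implies not B)), not not A  //  not (C or (A implies not B)), not A.
          branch 1.2.1 (add (C or (A implies not B)), not not A):
            (C or (A implies not B)): β-rule — branch into C  //  (A implies not B).
              branch 1.2.1.1 (add C):
                ○ open, literals {A=true, B=false, C=true}.
              branch 1.2.1.2 (add (A implies not B)):
                (A implies not B): β-rule — branch into not A  //  not B.
                  branch 1.2.1.2.1 (add not A):
                    × closes — contains both A and not A.
                  branch 1.2.1.2.2 (add not B):
                    ○ open, literals {A=true, B=false}.
          branch 1.2.2 (add not (C or (A implies not B)), not A):
            not (C or (A implies not B)): α-rule — add not C, not (A implies not B).
            not (A implies not B): α-rule — add A, not not B.
            × closes — contains both A and not A.
  branch 2 (add (C iff (not (not A or A) and C))):
    (C iff (not (not A or A) and C)): β-rule — branch into C, (not (not A or A) and C)  //  not C, not (not (not A or A) and C).
      branch 2.1 (add C, (not (not A or A) and C)):
        (not (not A or A) and C): α-rule — add not (not A or A), C.
        not (not A or A): α-rule — add not not A, not A.
        × closes — contains both A and not A.
      branch 2.2 (add not C, not (not (not A or A) and C)):
        not (not (not A or A) and C): β-rule — branch into not not (not A or A)  //  not C.
          branch 2.2.1 (add not not (not A or A)):
            not not (not A or A): β-rule — branch into not A  //  A.
              branch 2.2.1.1 (add not A):
                ○ open, literals {A=false, C=false}.
              branch 2.2.1.2 (add A):
                ○ open, literals {A=true, C=false}.
          branch 2.2.2 (add not C):
            ○ open, literals {C=false}.
4 branches closed, 8 open.
Each open branch fixes some atoms; the unmentioned ones are free. Counting distinct full assignments: branch {A=false, B=true, C=true} (none free) contributes 1 new; branch {A=false, B=true} (C) contributes 1 new; branch {A=true, B=true, C=false} (none free) contributes 1 new; branch {A=true, B=false, C=true} (none free) contributes 1 new; branch {A=true, B=false} (C) contributes 1 new; branch {A=false, C=false} (B) contributes 1 new; branch {A=true, C=false} (B) contributes 0 new; branch {C=false} (A, B) contributes 0 new. Total: 6.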